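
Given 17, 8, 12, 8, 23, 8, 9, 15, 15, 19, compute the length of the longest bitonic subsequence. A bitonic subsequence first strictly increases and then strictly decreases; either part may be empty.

4

One longest bitonic subsequence is 8, 12, 23, 19 (positions 2,3,5,10): it rises to 23 then falls. Length 4 is optimal.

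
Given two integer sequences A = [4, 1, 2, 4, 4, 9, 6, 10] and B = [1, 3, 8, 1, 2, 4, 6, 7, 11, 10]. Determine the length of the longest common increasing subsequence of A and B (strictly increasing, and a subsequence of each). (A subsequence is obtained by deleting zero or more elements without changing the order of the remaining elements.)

For each value that appears in both, track the longest common increasing run ending there.
The best achievable length is 5; one witness is 1, 2, 4, 6, 10 (A-positions 2,3,4,7,8, B-positions 1,5,6,7,10).

5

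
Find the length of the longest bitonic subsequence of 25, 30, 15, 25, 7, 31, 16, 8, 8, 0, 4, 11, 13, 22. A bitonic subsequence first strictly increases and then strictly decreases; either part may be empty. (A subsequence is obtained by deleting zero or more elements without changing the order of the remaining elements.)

6

Let inc[i] be the LIS ending at i and dec[i] the longest strictly decreasing subsequence starting at i. inc = [1, 2, 1, 2, 1, 3, 2, 2, 2, 1, 2, 3, 4, 5], dec = [4, 5, 3, 4, 2, 4, 3, 2, 2, 1, 1, 1, 1, 1].
max_i inc[i]+dec[i]−1 = 6, with one witness 25, 30, 25, 16, 8, 4.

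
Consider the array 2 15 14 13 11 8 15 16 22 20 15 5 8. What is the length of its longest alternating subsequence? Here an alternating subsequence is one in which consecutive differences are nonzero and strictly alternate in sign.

Track the best alternating length ending on an up-step vs a down-step at each position: up/down = 1/1, 2/1, 2/3, 2/3, 2/3, 2/3, 4/1, 4/1, 4/1, 4/5, 4/5, 2/5, 6/5.
The maximum over both is 6; one such subsequence is 2, 15, 14, 15, 5, 8.

6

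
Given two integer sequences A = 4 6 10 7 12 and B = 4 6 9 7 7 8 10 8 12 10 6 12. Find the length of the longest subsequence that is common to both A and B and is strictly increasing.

A longest common strictly increasing subsequence is 4, 6, 7, 12 (length 4); it appears in order in both A and B, and no longer such subsequence exists.

4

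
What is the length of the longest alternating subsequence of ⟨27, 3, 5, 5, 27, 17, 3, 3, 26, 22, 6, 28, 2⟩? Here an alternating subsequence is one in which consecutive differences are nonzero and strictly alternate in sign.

A longest alternating subsequence is 27, 3, 27, 17, 26, 22, 28, 2 (positions 1,2,5,6,9,10,12,13); its 7 consecutive differences strictly alternate in sign, and length 8 is optimal.

8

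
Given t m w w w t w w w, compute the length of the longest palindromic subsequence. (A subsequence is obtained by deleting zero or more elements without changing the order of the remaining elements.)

One longest palindromic subsequence is wwwtwww (positions 3,4,5,6,7,8,9); it reads the same forward and backward, and the interval DP gives dp[1][9] = 7.

7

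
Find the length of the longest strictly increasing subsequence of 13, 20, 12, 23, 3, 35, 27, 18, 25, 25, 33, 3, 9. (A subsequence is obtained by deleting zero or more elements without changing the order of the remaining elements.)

5

One longest increasing subsequence is 13, 20, 23, 27, 33 (positions 1,2,4,7,11), of length 5; no longer one exists.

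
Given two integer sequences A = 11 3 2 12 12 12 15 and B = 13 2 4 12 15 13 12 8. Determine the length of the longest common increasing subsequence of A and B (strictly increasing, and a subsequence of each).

For each value that appears in both, track the longest common increasing run ending there.
The best achievable length is 3; one witness is 2, 12, 15 (A-positions 3,4,7, B-positions 2,4,5).

3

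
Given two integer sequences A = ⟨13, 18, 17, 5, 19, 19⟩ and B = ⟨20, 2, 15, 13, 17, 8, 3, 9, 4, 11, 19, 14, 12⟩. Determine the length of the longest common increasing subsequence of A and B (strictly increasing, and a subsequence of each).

3

For each value that appears in both, track the longest common increasing run ending there.
The best achievable length is 3; one witness is 13, 17, 19 (A-positions 1,3,5, B-positions 4,5,11).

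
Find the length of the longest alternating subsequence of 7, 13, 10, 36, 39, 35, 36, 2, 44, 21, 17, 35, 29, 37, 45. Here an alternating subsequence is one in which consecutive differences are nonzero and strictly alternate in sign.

A longest alternating subsequence is 7, 13, 10, 36, 35, 36, 2, 44, 21, 35, 29, 37 (positions 1,2,3,4,6,7,8,9,10,12,13,14); its 11 consecutive differences strictly alternate in sign, and length 12 is optimal.

12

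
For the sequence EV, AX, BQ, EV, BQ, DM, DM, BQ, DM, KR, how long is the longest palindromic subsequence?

4

One longest palindromic subsequence is BQ DM DM BQ (positions 5,6,7,8); it reads the same forward and backward, and the interval DP gives dp[1][10] = 4.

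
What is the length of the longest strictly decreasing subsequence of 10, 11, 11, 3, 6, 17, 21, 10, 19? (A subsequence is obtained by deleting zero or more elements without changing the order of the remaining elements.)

Let dp[i] be the longest decreasing subsequence ending at position i. Then dp = [1, 1, 1, 2, 2, 1, 1, 2, 2].
The maximum is 2; one witness is 10, 3 at positions 1,4.

2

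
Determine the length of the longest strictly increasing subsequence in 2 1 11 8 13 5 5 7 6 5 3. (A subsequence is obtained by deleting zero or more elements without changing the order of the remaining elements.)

3

Scanning left to right, the best length ending at each element is: 2→1, 1→1, 11→2, 8→2, 13→3, 5→2, 5→2, 7→3, 6→3, 5→2, 3→2.
So the longest increasing subsequence has length 3, e.g. 2, 11, 13.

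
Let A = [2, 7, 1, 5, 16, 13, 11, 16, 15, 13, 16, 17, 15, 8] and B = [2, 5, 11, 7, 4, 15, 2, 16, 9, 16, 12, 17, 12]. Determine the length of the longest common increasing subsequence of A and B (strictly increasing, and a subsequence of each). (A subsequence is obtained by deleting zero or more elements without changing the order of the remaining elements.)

6

For each value that appears in both, track the longest common increasing run ending there.
The best achievable length is 6; one witness is 2, 5, 11, 15, 16, 17 (A-positions 1,4,7,9,11,12, B-positions 1,2,3,6,8,12).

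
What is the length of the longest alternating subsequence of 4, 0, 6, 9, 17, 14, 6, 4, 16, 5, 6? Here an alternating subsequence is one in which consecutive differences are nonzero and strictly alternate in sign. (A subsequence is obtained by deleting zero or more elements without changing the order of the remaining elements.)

Track the best alternating length ending on an up-step vs a down-step at each position: up/down = 1/1, 1/2, 3/1, 3/1, 3/1, 3/4, 3/4, 3/4, 5/4, 5/6, 7/6.
The maximum over both is 7; one such subsequence is 4, 0, 17, 14, 16, 5, 6.

7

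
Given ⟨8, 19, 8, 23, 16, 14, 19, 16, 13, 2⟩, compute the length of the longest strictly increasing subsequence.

3

Let dp[i] be the longest increasing subsequence ending at position i. Then dp = [1, 2, 1, 3, 2, 2, 3, 3, 2, 1].
The maximum is 3; one witness is 8, 19, 23 at positions 1,2,4.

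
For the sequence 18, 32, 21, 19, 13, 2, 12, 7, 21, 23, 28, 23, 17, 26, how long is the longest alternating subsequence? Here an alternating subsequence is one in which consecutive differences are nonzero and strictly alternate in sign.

8

Track the best alternating length ending on an up-step vs a down-step at each position: up/down = 1/1, 2/1, 2/3, 2/3, 1/3, 1/3, 4/3, 4/5, 6/3, 6/3, 6/3, 6/7, 6/7, 8/7.
The maximum over both is 8; one such subsequence is 18, 32, 2, 12, 7, 28, 23, 26.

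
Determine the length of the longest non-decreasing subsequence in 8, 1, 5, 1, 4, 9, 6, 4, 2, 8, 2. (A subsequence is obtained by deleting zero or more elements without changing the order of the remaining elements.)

5

One longest non-decreasing subsequence is 1, 1, 4, 6, 8 (positions 2,4,5,7,10), of length 5; no longer one exists.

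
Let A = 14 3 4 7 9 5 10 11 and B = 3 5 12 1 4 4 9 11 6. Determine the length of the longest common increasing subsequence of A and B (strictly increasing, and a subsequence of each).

4

A longest common strictly increasing subsequence is 3, 4, 9, 11 (length 4); it appears in order in both A and B, and no longer such subsequence exists.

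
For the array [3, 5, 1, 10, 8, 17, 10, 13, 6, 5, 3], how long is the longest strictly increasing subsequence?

5

Let dp[i] be the longest increasing subsequence ending at position i. Then dp = [1, 2, 1, 3, 3, 4, 4, 5, 3, 2, 2].
The maximum is 5; one witness is 3, 5, 8, 10, 13 at positions 1,2,5,7,8.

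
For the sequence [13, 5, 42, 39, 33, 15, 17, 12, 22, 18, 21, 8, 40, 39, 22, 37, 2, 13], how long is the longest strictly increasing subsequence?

Let dp[i] be the longest increasing subsequence ending at position i. Then dp = [1, 1, 2, 2, 2, 2, 3, 2, 4, 4, 5, 2, 6, 6, 6, 7, 1, 3].
The maximum is 7; one witness is 13, 15, 17, 18, 21, 22, 37 at positions 1,6,7,10,11,15,16.

7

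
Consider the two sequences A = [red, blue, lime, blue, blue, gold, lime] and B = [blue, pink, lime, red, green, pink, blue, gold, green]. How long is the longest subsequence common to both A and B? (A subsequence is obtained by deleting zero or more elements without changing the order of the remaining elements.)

Backtracking the LCS table gives one alignment: blue (A2,B1) → lime (A3,B3) → blue (A5,B7) → gold (A6,B8).
So the longest common subsequence has length 4.

4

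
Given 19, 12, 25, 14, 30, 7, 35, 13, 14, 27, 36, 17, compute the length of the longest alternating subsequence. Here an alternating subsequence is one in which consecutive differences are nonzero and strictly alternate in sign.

10

A longest alternating subsequence is 19, 12, 25, 14, 30, 7, 35, 13, 27, 17 (positions 1,2,3,4,5,6,7,8,10,12); its 9 consecutive differences strictly alternate in sign, and length 10 is optimal.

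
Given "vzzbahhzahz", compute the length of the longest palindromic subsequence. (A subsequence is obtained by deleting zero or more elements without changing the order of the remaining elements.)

One longest palindromic subsequence is zahhaz (positions 2,5,6,7,9,11); it reads the same forward and backward, and the interval DP gives dp[1][11] = 6.

6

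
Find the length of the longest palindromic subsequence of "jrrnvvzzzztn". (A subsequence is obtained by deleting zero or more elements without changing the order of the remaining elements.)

6

One longest palindromic subsequence is nzzzzn (positions 4,7,8,9,10,12); it reads the same forward and backward, and the interval DP gives dp[1][12] = 6.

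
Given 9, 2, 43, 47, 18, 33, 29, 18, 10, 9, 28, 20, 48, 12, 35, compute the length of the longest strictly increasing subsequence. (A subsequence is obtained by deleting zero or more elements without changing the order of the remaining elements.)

Let dp[i] be the longest increasing subsequence ending at position i. Then dp = [1, 1, 2, 3, 2, 3, 3, 2, 2, 2, 3, 3, 4, 3, 4].
The maximum is 4; one witness is 9, 43, 47, 48 at positions 1,3,4,13.

4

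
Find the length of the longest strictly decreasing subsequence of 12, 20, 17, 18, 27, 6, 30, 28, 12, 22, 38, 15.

One longest decreasing subsequence is 30, 28, 22, 15 (positions 7,8,10,12), of length 4; no longer one exists.

4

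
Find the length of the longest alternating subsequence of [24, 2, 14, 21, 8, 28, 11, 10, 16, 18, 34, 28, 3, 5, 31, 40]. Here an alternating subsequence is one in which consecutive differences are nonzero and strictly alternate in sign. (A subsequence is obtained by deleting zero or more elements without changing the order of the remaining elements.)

9

Track the best alternating length ending on an up-step vs a down-step at each position: up/down = 1/1, 1/2, 3/2, 3/2, 3/4, 5/1, 5/6, 5/6, 7/6, 7/6, 7/1, 7/8, 3/8, 9/8, 9/8, 9/1.
The maximum over both is 9; one such subsequence is 24, 2, 14, 8, 28, 11, 16, 3, 5.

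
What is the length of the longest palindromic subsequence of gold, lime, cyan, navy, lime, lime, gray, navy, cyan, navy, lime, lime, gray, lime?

9

One longest palindromic subsequence is lime lime lime navy cyan navy lime lime lime (positions 2,5,6,8,9,10,11,12,14); it reads the same forward and backward, and the interval DP gives dp[1][14] = 9.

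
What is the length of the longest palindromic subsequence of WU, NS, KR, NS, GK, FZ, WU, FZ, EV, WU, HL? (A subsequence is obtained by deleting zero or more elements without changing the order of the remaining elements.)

Using dp[i][j] = 2 + dp[i+1][j−1] if the ends match, else max(dp[i+1][j], dp[i][j−1]):
dp[1][11] = 5. A witness is WU FZ WU FZ WU at positions 1,6,7,8,10.

5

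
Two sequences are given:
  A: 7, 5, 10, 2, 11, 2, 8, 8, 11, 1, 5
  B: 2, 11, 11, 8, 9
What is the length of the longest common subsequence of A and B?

Backtracking the LCS table gives one alignment: 2 (A4,B1) → 11 (A5,B3) → 8 (A7,B4).
So the longest common subsequence has length 3.

3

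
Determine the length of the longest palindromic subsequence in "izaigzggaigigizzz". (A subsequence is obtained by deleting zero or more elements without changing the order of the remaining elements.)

9

One longest palindromic subsequence is zzigigizz (positions 2,6,10,11,12,13,14,16,17); it reads the same forward and backward, and the interval DP gives dp[1][17] = 9.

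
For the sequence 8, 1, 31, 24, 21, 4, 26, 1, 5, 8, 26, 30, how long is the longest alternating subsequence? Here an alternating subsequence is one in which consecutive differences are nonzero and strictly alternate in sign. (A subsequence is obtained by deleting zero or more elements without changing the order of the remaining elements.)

Track the best alternating length ending on an up-step vs a down-step at each position: up/down = 1/1, 1/2, 3/1, 3/4, 3/4, 3/4, 5/4, 1/6, 7/6, 7/6, 7/4, 7/4.
The maximum over both is 7; one such subsequence is 8, 1, 31, 24, 26, 1, 5.

7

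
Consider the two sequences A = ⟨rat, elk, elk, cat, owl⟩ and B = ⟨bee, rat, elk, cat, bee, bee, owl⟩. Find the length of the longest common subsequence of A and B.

4

A longest common subsequence is rat, elk, cat, owl (length 4); the LCS DP confirms no longer common subsequence exists.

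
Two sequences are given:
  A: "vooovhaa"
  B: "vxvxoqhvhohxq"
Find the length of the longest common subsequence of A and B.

4

A longest common subsequence is vooh (length 4); the LCS DP confirms no longer common subsequence exists.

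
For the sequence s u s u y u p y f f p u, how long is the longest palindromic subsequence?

6

One longest palindromic subsequence is upffpu (positions 2,7,9,10,11,12); it reads the same forward and backward, and the interval DP gives dp[1][12] = 6.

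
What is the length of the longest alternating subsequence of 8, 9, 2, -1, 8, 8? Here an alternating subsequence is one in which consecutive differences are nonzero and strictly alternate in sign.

A longest alternating subsequence is 8, 9, 2, 8 (positions 1,2,3,5); its 3 consecutive differences strictly alternate in sign, and length 4 is optimal.

4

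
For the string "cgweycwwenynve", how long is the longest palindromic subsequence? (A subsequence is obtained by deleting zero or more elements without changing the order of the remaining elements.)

Using dp[i][j] = 2 + dp[i+1][j−1] if the ends match, else max(dp[i+1][j], dp[i][j−1]):
dp[1][14] = 6. A witness is eywwye at positions 4,5,7,8,11,14.

6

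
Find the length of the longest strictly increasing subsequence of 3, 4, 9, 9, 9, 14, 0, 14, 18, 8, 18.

5

Let dp[i] be the longest increasing subsequence ending at position i. Then dp = [1, 2, 3, 3, 3, 4, 1, 4, 5, 3, 5].
The maximum is 5; one witness is 3, 4, 9, 14, 18 at positions 1,2,3,6,9.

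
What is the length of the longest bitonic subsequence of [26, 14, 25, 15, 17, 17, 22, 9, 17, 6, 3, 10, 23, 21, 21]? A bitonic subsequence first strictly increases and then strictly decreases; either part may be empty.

Let inc[i] be the LIS ending at i and dec[i] the longest strictly decreasing subsequence starting at i. inc = [1, 1, 2, 2, 3, 3, 4, 1, 3, 1, 1, 2, 5, 4, 4], dec = [6, 4, 5, 4, 4, 4, 4, 3, 3, 2, 1, 1, 2, 1, 1].
max_i inc[i]+dec[i]−1 = 7, with one witness 14, 15, 17, 22, 17, 6, 3.

7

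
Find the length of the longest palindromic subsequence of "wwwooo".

3

One longest palindromic subsequence is ooo (positions 4,5,6); it reads the same forward and backward, and the interval DP gives dp[1][6] = 3.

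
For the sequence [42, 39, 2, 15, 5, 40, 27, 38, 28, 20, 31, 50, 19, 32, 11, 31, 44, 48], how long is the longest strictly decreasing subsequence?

7

One longest decreasing subsequence is 42, 39, 38, 28, 20, 19, 11 (positions 1,2,8,9,10,13,15), of length 7; no longer one exists.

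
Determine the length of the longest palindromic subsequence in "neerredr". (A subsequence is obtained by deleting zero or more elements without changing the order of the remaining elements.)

4

One longest palindromic subsequence is erre (positions 3,4,5,6); it reads the same forward and backward, and the interval DP gives dp[1][8] = 4.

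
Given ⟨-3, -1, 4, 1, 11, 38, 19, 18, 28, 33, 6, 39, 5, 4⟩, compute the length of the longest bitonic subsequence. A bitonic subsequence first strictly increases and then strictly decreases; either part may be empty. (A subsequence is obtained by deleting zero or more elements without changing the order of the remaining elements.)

Let inc[i] be the LIS ending at i and dec[i] the longest strictly decreasing subsequence starting at i. inc = [1, 2, 3, 3, 4, 5, 5, 5, 6, 7, 4, 8, 4, 4], dec = [1, 1, 2, 1, 4, 6, 5, 4, 4, 4, 3, 3, 2, 1].
max_i inc[i]+dec[i]−1 = 10, with one witness -3, -1, 4, 11, 38, 19, 18, 6, 5, 4.

10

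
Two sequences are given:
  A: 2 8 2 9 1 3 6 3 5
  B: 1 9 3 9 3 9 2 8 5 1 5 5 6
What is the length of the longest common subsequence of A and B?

Backtracking the LCS table gives one alignment: 2 (A1,B7) → 8 (A2,B8) → 1 (A5,B10) → 6 (A7,B13).
So the longest common subsequence has length 4.

4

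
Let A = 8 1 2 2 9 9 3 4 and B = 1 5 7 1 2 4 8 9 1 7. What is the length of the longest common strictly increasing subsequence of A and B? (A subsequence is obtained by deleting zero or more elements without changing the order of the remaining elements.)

A longest common strictly increasing subsequence is 1, 2, 4 (length 3); it appears in order in both A and B, and no longer such subsequence exists.

3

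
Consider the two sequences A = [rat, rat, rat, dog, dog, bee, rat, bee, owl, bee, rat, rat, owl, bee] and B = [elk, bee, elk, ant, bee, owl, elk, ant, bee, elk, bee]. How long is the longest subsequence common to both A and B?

A longest common subsequence is bee, bee, owl, bee, bee (length 5); the LCS DP confirms no longer common subsequence exists.

5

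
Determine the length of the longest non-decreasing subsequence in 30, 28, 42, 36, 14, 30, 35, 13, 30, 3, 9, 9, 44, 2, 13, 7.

One longest non-decreasing subsequence is 30, 30, 35, 44 (positions 1,6,7,13), of length 4; no longer one exists.

4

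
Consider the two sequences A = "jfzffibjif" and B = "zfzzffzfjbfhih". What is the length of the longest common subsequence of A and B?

6

A longest common subsequence is fzffbi (length 6); the LCS DP confirms no longer common subsequence exists.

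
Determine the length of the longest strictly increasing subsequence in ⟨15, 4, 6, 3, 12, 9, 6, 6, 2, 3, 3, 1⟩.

3

Let dp[i] be the longest increasing subsequence ending at position i. Then dp = [1, 1, 2, 1, 3, 3, 2, 2, 1, 2, 2, 1].
The maximum is 3; one witness is 4, 6, 12 at positions 2,3,5.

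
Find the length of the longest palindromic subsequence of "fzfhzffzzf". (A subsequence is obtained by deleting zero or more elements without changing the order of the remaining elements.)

8

One longest palindromic subsequence is fzzffzzf (positions 1,2,5,6,7,8,9,10); it reads the same forward and backward, and the interval DP gives dp[1][10] = 8.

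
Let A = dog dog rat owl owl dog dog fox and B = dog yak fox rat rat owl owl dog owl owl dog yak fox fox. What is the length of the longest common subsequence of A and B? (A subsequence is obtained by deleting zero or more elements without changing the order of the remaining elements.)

Backtracking the LCS table gives one alignment: dog (A1,B1) → rat (A3,B5) → owl (A4,B6) → owl (A5,B7) → dog (A6,B8) → dog (A7,B11) → fox (A8,B14).
So the longest common subsequence has length 7.

7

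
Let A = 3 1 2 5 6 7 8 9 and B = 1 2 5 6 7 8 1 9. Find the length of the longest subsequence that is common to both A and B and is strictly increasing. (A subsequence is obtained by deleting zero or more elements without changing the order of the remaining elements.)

7

A longest common strictly increasing subsequence is 1, 2, 5, 6, 7, 8, 9 (length 7); it appears in order in both A and B, and no longer such subsequence exists.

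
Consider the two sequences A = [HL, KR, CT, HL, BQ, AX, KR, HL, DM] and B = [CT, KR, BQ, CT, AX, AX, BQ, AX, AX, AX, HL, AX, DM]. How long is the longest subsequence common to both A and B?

6

A longest common subsequence is KR, CT, BQ, AX, HL, DM (length 6); the LCS DP confirms no longer common subsequence exists.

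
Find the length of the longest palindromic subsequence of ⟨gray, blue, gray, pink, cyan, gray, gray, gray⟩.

5

Using dp[i][j] = 2 + dp[i+1][j−1] if the ends match, else max(dp[i+1][j], dp[i][j−1]):
dp[1][8] = 5. A witness is gray gray gray gray gray at positions 1,3,6,7,8.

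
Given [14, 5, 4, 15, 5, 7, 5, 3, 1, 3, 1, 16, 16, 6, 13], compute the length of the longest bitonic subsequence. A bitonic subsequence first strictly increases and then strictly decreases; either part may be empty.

Let inc[i] be the LIS ending at i and dec[i] the longest strictly decreasing subsequence starting at i. inc = [1, 1, 1, 2, 2, 3, 2, 1, 1, 2, 1, 4, 4, 3, 4], dec = [5, 4, 3, 5, 3, 4, 3, 2, 1, 2, 1, 2, 2, 1, 1].
max_i inc[i]+dec[i]−1 = 6, with one witness 14, 15, 7, 5, 3, 1.

6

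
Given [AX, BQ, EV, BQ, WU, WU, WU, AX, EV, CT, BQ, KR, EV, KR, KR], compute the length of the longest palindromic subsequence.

One longest palindromic subsequence is EV BQ WU WU WU BQ EV (positions 3,4,5,6,7,11,13); it reads the same forward and backward, and the interval DP gives dp[1][15] = 7.

7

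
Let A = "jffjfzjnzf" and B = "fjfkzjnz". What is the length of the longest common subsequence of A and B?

A longest common subsequence is fjfzjnz (length 7); the LCS DP confirms no longer common subsequence exists.

7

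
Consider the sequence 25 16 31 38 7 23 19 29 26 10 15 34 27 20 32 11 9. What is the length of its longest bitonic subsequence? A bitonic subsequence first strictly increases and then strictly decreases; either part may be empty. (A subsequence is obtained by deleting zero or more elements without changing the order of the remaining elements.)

One longest bitonic subsequence is 25, 31, 38, 34, 27, 20, 11, 9 (positions 1,3,4,12,13,14,16,17): it rises to 38 then falls. Length 8 is optimal.

8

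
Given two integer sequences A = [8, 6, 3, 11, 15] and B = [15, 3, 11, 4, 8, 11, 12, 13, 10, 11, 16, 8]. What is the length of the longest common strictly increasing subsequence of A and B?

A longest common strictly increasing subsequence is 3, 11 (length 2); it appears in order in both A and B, and no longer such subsequence exists.

2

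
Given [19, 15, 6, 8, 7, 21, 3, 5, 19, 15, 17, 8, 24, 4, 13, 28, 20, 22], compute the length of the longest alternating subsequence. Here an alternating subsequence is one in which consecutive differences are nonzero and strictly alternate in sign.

Track the best alternating length ending on an up-step vs a down-step at each position: up/down = 1/1, 1/2, 1/2, 3/2, 3/4, 5/1, 1/6, 7/6, 7/6, 7/8, 9/8, 7/10, 11/1, 7/12, 13/12, 13/1, 13/14, 15/14.
The maximum over both is 15; one such subsequence is 19, 6, 8, 7, 21, 3, 19, 15, 17, 8, 24, 4, 28, 20, 22.

15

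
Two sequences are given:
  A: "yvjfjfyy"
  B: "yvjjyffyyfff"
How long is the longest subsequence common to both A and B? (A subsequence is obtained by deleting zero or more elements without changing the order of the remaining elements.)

Backtracking the LCS table gives one alignment: y (A1,B1) → v (A2,B2) → j (A3,B4) → f (A4,B6) → f (A6,B7) → y (A7,B8) → y (A8,B9).
So the longest common subsequence has length 7.

7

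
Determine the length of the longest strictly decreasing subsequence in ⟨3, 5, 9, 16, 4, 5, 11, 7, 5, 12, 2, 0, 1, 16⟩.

One longest decreasing subsequence is 16, 11, 7, 5, 2, 0 (positions 4,7,8,9,11,12), of length 6; no longer one exists.

6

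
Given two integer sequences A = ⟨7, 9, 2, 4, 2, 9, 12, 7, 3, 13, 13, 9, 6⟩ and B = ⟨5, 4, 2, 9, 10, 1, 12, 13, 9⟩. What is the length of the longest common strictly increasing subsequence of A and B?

A longest common strictly increasing subsequence is 4, 9, 12, 13 (length 4); it appears in order in both A and B, and no longer such subsequence exists.

4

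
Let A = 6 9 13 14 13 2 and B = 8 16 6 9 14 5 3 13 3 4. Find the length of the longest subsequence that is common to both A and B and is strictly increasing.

3

For each value that appears in both, track the longest common increasing run ending there.
The best achievable length is 3; one witness is 6, 9, 14 (A-positions 1,2,4, B-positions 3,4,5).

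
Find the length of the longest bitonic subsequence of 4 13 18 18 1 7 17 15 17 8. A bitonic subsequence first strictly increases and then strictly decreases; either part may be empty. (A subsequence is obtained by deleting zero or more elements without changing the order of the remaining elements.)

6

Let inc[i] be the LIS ending at i and dec[i] the longest strictly decreasing subsequence starting at i. inc = [1, 2, 3, 3, 1, 2, 3, 3, 4, 3], dec = [2, 2, 4, 4, 1, 1, 3, 2, 2, 1].
max_i inc[i]+dec[i]−1 = 6, with one witness 4, 13, 18, 17, 15, 8.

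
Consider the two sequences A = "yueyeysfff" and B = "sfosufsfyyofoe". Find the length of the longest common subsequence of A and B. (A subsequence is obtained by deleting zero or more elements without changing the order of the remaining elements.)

4

Backtracking the LCS table gives one alignment: u (A2,B5) → y (A4,B9) → y (A6,B10) → f (A8,B12).
So the longest common subsequence has length 4.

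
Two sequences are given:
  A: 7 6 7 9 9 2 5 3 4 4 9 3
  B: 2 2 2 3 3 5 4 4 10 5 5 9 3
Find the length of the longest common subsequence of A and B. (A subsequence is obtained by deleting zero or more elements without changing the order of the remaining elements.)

A longest common subsequence is 2, 5, 4, 4, 9, 3 (length 6); the LCS DP confirms no longer common subsequence exists.

6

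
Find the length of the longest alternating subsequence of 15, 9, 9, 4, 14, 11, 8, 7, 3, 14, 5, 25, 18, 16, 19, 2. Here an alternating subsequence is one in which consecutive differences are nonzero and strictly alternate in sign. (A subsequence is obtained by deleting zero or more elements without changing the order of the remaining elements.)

10

A longest alternating subsequence is 15, 9, 14, 11, 14, 5, 25, 18, 19, 2 (positions 1,2,5,6,10,11,12,13,15,16); its 9 consecutive differences strictly alternate in sign, and length 10 is optimal.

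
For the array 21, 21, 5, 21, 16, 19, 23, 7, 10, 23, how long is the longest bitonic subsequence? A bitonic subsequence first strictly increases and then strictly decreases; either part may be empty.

Let inc[i] be the LIS ending at i and dec[i] the longest strictly decreasing subsequence starting at i. inc = [1, 1, 1, 2, 2, 3, 4, 2, 3, 4], dec = [3, 3, 1, 3, 2, 2, 2, 1, 1, 1].
max_i inc[i]+dec[i]−1 = 5, with one witness 5, 16, 19, 23, 10.

5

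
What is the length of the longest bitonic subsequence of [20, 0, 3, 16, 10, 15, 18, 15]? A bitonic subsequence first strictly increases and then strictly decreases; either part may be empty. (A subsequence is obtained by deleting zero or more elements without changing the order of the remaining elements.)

Let inc[i] be the LIS ending at i and dec[i] the longest strictly decreasing subsequence starting at i. inc = [1, 1, 2, 3, 3, 4, 5, 4], dec = [3, 1, 1, 2, 1, 1, 2, 1].
max_i inc[i]+dec[i]−1 = 6, with one witness 0, 3, 10, 15, 18, 15.

6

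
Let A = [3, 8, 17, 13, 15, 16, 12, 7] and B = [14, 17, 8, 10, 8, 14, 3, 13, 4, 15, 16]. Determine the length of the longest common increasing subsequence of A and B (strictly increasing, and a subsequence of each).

For each value that appears in both, track the longest common increasing run ending there.
The best achievable length is 4; one witness is 8, 13, 15, 16 (A-positions 2,4,5,6, B-positions 3,8,10,11).

4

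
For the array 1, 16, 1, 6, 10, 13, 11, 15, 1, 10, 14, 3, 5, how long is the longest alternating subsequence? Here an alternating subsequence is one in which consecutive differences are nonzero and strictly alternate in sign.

10

A longest alternating subsequence is 1, 16, 1, 13, 11, 15, 1, 10, 3, 5 (positions 1,2,3,6,7,8,9,10,12,13); its 9 consecutive differences strictly alternate in sign, and length 10 is optimal.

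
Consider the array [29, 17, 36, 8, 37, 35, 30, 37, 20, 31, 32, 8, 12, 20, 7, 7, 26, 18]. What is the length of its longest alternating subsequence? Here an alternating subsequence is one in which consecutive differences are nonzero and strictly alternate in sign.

14

Track the best alternating length ending on an up-step vs a down-step at each position: up/down = 1/1, 1/2, 3/1, 1/4, 5/1, 5/6, 5/6, 7/1, 5/8, 9/8, 9/8, 1/10, 11/10, 11/10, 1/12, 1/12, 13/10, 13/14.
The maximum over both is 14; one such subsequence is 29, 17, 36, 8, 37, 35, 37, 20, 31, 8, 12, 7, 26, 18.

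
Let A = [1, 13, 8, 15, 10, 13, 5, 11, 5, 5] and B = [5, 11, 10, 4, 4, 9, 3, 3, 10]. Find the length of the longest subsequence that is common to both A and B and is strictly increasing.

A longest common strictly increasing subsequence is 5, 11 (length 2); it appears in order in both A and B, and no longer such subsequence exists.

2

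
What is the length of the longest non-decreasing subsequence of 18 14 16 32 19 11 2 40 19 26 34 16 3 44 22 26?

7

Scanning left to right, the best length ending at each element is: 18→1, 14→1, 16→2, 32→3, 19→3, 11→1, 2→1, 40→4, 19→4, 26→5, 34→6, 16→3, 3→2, 44→7, 22→5, 26→6.
So the longest non-decreasing subsequence has length 7, e.g. 14, 16, 19, 19, 26, 34, 44.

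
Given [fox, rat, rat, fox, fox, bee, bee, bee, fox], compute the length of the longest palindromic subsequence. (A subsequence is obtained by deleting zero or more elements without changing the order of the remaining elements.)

One longest palindromic subsequence is fox bee bee bee fox (positions 1,6,7,8,9); it reads the same forward and backward, and the interval DP gives dp[1][9] = 5.

5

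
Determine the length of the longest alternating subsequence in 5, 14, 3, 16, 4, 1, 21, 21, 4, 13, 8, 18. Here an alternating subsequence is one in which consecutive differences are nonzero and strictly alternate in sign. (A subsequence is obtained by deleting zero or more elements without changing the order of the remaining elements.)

Track the best alternating length ending on an up-step vs a down-step at each position: up/down = 1/1, 2/1, 1/3, 4/1, 4/5, 1/5, 6/1, 6/1, 6/7, 8/7, 8/9, 10/7.
The maximum over both is 10; one such subsequence is 5, 14, 3, 16, 4, 21, 4, 13, 8, 18.

10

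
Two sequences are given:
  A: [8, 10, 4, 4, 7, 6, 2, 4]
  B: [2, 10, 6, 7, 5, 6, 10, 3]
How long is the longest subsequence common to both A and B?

Backtracking the LCS table gives one alignment: 10 (A2,B2) → 7 (A5,B4) → 6 (A6,B6).
So the longest common subsequence has length 3.

3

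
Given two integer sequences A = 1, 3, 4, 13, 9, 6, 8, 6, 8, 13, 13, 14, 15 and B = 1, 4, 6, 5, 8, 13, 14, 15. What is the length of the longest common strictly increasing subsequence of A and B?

For each value that appears in both, track the longest common increasing run ending there.
The best achievable length is 7; one witness is 1, 4, 6, 8, 13, 14, 15 (A-positions 1,3,6,7,10,12,13, B-positions 1,2,3,5,6,7,8).

7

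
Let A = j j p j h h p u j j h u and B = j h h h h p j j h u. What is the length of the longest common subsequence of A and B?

8

A longest common subsequence is jhhpjjhu (length 8); the LCS DP confirms no longer common subsequence exists.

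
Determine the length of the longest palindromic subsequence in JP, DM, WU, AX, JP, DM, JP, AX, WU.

One longest palindromic subsequence is WU AX JP DM JP AX WU (positions 3,4,5,6,7,8,9); it reads the same forward and backward, and the interval DP gives dp[1][9] = 7.

7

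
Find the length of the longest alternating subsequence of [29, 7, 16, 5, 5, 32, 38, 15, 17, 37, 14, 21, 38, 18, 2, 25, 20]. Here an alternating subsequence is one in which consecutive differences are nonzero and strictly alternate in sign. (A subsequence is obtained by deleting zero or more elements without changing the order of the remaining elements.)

A longest alternating subsequence is 29, 7, 16, 5, 32, 15, 17, 14, 21, 18, 25, 20 (positions 1,2,3,4,6,8,9,11,12,14,16,17); its 11 consecutive differences strictly alternate in sign, and length 12 is optimal.

12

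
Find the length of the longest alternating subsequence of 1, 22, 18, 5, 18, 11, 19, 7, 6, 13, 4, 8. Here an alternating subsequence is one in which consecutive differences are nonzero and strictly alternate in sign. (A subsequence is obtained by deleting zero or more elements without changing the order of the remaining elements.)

A longest alternating subsequence is 1, 22, 5, 18, 11, 19, 7, 13, 4, 8 (positions 1,2,4,5,6,7,8,10,11,12); its 9 consecutive differences strictly alternate in sign, and length 10 is optimal.

10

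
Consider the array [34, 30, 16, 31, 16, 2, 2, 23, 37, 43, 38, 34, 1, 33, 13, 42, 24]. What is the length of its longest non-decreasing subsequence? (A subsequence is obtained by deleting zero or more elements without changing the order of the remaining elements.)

6

One longest non-decreasing subsequence is 16, 16, 23, 37, 38, 42 (positions 3,5,8,9,11,16), of length 6; no longer one exists.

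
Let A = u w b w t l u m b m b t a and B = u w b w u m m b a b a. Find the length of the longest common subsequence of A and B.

9

A longest common subsequence is uwbwumbba (length 9); the LCS DP confirms no longer common subsequence exists.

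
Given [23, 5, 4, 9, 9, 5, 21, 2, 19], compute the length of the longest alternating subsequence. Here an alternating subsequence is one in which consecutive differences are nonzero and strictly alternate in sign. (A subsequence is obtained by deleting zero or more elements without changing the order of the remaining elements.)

7

A longest alternating subsequence is 23, 5, 9, 5, 21, 2, 19 (positions 1,2,4,6,7,8,9); its 6 consecutive differences strictly alternate in sign, and length 7 is optimal.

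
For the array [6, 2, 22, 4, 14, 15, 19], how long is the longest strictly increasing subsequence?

One longest increasing subsequence is 2, 4, 14, 15, 19 (positions 2,4,5,6,7), of length 5; no longer one exists.

5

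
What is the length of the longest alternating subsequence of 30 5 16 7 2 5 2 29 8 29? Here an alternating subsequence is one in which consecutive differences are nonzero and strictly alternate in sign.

A longest alternating subsequence is 30, 5, 16, 2, 5, 2, 29, 8, 29 (positions 1,2,3,5,6,7,8,9,10); its 8 consecutive differences strictly alternate in sign, and length 9 is optimal.

9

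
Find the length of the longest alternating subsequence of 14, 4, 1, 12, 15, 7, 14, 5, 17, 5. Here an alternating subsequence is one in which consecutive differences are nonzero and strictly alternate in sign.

A longest alternating subsequence is 14, 4, 12, 7, 14, 5, 17, 5 (positions 1,2,4,6,7,8,9,10); its 7 consecutive differences strictly alternate in sign, and length 8 is optimal.

8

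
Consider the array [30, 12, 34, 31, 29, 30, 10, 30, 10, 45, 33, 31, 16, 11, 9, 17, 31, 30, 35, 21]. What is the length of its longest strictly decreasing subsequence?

Scanning left to right, the best length ending at each element is: 30→1, 12→2, 34→1, 31→2, 29→3, 30→3, 10→4, 30→3, 10→4, 45→1, 33→2, 31→3, 16→4, 11→5, 9→6, 17→4, 31→3, 30→4, 35→2, 21→5.
So the longest decreasing subsequence has length 6, e.g. 34, 31, 29, 16, 11, 9.

6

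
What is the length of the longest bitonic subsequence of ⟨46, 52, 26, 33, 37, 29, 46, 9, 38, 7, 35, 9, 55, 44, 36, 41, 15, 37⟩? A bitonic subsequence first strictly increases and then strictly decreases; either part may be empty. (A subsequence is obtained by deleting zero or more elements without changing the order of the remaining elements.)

Let inc[i] be the LIS ending at i and dec[i] the longest strictly decreasing subsequence starting at i. inc = [1, 2, 1, 2, 3, 2, 4, 1, 4, 1, 3, 2, 5, 5, 4, 5, 3, 5], dec = [5, 5, 3, 4, 4, 3, 4, 2, 3, 1, 2, 1, 4, 3, 2, 2, 1, 1].
max_i inc[i]+dec[i]−1 = 8, with one witness 26, 33, 37, 46, 55, 44, 41, 37.

8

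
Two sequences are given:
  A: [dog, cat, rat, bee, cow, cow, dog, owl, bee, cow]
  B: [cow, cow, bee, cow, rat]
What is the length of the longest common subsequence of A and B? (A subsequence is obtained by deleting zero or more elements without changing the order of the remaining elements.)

4

A longest common subsequence is cow, cow, bee, cow (length 4); the LCS DP confirms no longer common subsequence exists.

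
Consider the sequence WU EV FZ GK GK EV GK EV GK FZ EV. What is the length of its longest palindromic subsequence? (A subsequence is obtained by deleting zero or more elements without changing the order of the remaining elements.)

One longest palindromic subsequence is EV FZ GK EV GK EV GK FZ EV (positions 2,3,4,6,7,8,9,10,11); it reads the same forward and backward, and the interval DP gives dp[1][11] = 9.

9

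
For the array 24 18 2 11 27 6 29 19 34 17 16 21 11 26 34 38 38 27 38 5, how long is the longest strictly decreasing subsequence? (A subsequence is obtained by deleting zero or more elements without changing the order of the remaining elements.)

Let dp[i] be the longest decreasing subsequence ending at position i. Then dp = [1, 2, 3, 3, 1, 4, 1, 2, 1, 3, 4, 2, 5, 2, 1, 1, 1, 2, 1, 6].
The maximum is 6; one witness is 24, 18, 17, 16, 11, 5 at positions 1,2,10,11,13,20.

6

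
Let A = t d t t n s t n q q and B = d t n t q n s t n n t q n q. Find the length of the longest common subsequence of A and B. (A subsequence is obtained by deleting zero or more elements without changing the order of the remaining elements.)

Backtracking the LCS table gives one alignment: d (A2,B1) → t (A3,B2) → t (A4,B4) → n (A5,B6) → s (A6,B7) → t (A7,B8) → n (A8,B10) → q (A9,B12) → q (A10,B14).
So the longest common subsequence has length 9.

9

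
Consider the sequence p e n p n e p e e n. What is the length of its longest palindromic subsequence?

One longest palindromic subsequence is penpnep (positions 1,2,3,4,5,6,7); it reads the same forward and backward, and the interval DP gives dp[1][10] = 7.

7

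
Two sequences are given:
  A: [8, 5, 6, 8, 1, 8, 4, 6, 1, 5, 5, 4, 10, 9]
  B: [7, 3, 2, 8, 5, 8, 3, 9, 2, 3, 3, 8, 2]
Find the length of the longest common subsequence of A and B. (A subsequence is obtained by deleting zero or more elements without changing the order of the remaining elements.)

4

Backtracking the LCS table gives one alignment: 8 (A1,B4) → 5 (A2,B5) → 8 (A4,B6) → 8 (A6,B12).
So the longest common subsequence has length 4.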